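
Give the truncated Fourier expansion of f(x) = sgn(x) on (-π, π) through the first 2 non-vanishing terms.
4·sin(x)/π + 4·sin(3·x)/(3·π)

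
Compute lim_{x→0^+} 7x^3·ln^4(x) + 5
The product is a 0·∞ indeterminate form at x → 0⁺.
Rewrite the product as 7·ln^4(x) / x^(-3) and apply L'Hôpital, or use the standard hierarchy x^(-3) ≫ |ln x|^4 as x → 0⁺.
The indeterminate product → 0, so the limit = 5.

Final answer: 5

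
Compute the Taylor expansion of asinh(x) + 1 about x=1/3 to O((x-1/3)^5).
asinh(1/3) + 1 + 3·√(10)·(x - 1/3)/10 - 9·√(10)·(x - 1/3)^2/200 - 63·√(10)·(x - 1/3)^3/2000 + 81·√(10)·(x - 1/3)^4/3200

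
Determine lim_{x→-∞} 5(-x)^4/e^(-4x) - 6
The quotient is an ∞/∞ indeterminate form as x → -∞.
Compare growth rates of the dominant terms (exponentials ≫ polynomials ≫ logarithms), or apply L'Hôpital's rule; the quotient → 0.
Adding the constant: 0 - 6 = -6. Limit = -6.

Final answer: -6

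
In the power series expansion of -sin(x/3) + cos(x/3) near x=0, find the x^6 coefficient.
Expand to order 6: -sin(x/3) + cos(x/3) = -x^6/524880 - x^5/29160 + x^4/1944 + x^3/162 - x^2/18 - x/3 + 1 + O(x^7).
The coefficient of x^6 is -1/524880.

Final answer: -1/524880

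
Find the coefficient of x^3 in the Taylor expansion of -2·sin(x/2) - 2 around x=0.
Expand to order 3: -2·sin(x/2) - 2 = x^3/24 - x - 2 + O(x^4).
The coefficient of x^3 is 1/24.

Final answer: 1/24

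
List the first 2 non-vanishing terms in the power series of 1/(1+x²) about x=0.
1 - x^2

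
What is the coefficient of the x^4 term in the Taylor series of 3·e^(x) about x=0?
Expand to order 4: 3·e^(x) = x^4/8 + x^3/2 + 3·x^2/2 + 3·x + 3 + O(x^5).
The coefficient of x^4 is 1/8.

Final answer: 1/8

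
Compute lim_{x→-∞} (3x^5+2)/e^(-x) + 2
The quotient is an ∞/∞ indeterminate form as x → -∞.
Compare growth rates of the dominant terms (exponentials ≫ polynomials ≫ logarithms), or apply L'Hôpital's rule; the quotient → 0.
Adding the constant: 0 + 2 = 2. Limit = 2.

Final answer: 2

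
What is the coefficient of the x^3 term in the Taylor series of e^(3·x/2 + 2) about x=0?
Expand to order 3: e^(3·x/2 + 2) = 9·x^3·e^(2)/16 + 9·x^2·e^(2)/8 + 3·x·e^(2)/2 + e^(2) + O(x^4).
The coefficient of x^3 is 9·e^(2)/16.

Final answer: 9·e^(2)/16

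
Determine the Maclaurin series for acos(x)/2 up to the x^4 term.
-x^3/12 - x/2 + π/4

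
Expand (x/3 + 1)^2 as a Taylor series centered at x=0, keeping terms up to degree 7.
x^2/9 + 2·x/3 + 1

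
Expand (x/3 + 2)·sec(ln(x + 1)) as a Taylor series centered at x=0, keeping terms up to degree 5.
-13·x^5/9 + 7·x^4/6 - 5·x^3/6 + x^2 + x/3 + 2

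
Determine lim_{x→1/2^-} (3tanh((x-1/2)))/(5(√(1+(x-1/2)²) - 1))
Both numerator and denominator → 0 as x → 1/2^-; this is a 0/0 indeterminate form.
Expand each to leading order near x = 1/2: numerator ~ 3·(x - 1/2), denominator ~ 5·(x - 1/2)^2/2.
The limit of the ratio is -∞.

Final answer: -∞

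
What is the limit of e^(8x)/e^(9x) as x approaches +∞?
This is an ∞/∞ indeterminate form as x → +∞.
Rewrite e^(8x)/e^(9x) = e^((8−9)x) = e^(-x); the exponent coefficient is -1 < 0 so e^(-x) → 0.
Limit = 0.

Final answer: 0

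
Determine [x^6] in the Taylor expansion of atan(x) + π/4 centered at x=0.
Expand to order 6: atan(x) + π/4 = x^5/5 - x^3/3 + x + π/4 + O(x^7).
The coefficient of x^6 is 0.

Final answer: 0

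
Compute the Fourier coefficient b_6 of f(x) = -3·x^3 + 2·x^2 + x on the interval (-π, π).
b_6 = (1/π) ∫_{-π}^{π} f(x)·sin(6x) dx.
Evaluate the integral (use parity and integration by parts as needed): b_6 = -1/2 + π^2.

Final answer: -1/2 + π^2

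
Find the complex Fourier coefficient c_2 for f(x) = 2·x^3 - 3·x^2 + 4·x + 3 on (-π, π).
Compute the real Fourier coefficients first: a_2 = -3, b_2 = -2·π^2 - 1.
Then c_2 = (a_2 − i·b_2)/2 = -3/2 + i/2 + i·π^2.

Final answer: -3/2 + i/2 + i·π^2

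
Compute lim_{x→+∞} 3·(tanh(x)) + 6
Evaluate the dominant behaviour as x → +∞; each term tends to a finite value or vanishes.
Limit = 9.

Final answer: 9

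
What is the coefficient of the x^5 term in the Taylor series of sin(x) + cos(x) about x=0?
Expand to order 5: sin(x) + cos(x) = x^5/120 + x^4/24 - x^3/6 - x^2/2 + x + 1 + O(x^6).
The coefficient of x^5 is 1/120.

Final answer: 1/120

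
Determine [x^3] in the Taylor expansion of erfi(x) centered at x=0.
Expand to order 3: erfi(x) = 2·x^3/(3·√(π)) + 2·x/√(π) + O(x^4).
The coefficient of x^3 is 2/(3·√(π)).

Final answer: 2/(3·√(π))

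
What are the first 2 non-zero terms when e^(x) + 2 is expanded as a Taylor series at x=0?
x + 3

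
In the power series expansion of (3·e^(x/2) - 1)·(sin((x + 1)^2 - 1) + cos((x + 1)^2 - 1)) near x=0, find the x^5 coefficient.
-3643/1280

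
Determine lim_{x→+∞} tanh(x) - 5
Evaluate the dominant behaviour as x → +∞; each term tends to a finite value or vanishes.
Limit = -4.

Final answer: -4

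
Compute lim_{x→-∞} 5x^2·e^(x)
This is a 0·∞ indeterminate form at x → -∞.
Rewrite the product as 5x^2 / e^(-x) (an ∞/∞ form) and apply L'Hôpital, or use the standard hierarchy e^(|x|) ≫ |x^2| as x → -∞.
The indeterminate product → 0, so the limit = 0.

Final answer: 0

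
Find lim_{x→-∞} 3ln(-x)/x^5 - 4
The quotient is an ∞/∞ indeterminate form as x → -∞.
Compare growth rates of the dominant terms (exponentials ≫ polynomials ≫ logarithms), or apply L'Hôpital's rule; the quotient → 0.
Adding the constant: 0 - 4 = -4. Limit = -4.

Final answer: -4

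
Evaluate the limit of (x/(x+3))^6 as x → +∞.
As x → +∞: x/(x+3) = 1/(1 + 3/x) → 1, and the 6th power of a limit-1 base also → 1.
Limit = 1.

Final answer: 1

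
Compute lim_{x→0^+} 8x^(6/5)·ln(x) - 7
The product is a 0·∞ indeterminate form at x → 0⁺.
Rewrite the product as 8·ln(x) / x^(-6/5) and apply L'Hôpital, or use the standard hierarchy x^(-6/5) ≫ |ln x| as x → 0⁺.
The indeterminate product → 0, so the limit = -7.

Final answer: -7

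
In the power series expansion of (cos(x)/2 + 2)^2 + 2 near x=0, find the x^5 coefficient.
Expand to order 5: (cos(x)/2 + 2)^2 + 2 = x^4/6 - 5·x^2/4 + 33/4 + O(x^6).
The coefficient of x^5 is 0.

Final answer: 0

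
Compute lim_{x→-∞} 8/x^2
Evaluate the dominant behaviour as x → -∞; each term tends to a finite value or vanishes.
Limit = 0.

Final answer: 0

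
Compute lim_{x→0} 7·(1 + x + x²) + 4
Direct substitution at x = 0 gives 11.

Final answer: 11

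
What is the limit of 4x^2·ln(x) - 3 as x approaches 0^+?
The product is a 0·∞ indeterminate form at x → 0⁺.
Rewrite the product as 4·ln(x) / x^(-2) and apply L'Hôpital, or use the standard hierarchy x^(-2) ≫ |ln x| as x → 0⁺.
The indeterminate product → 0, so the limit = -3.

Final answer: -3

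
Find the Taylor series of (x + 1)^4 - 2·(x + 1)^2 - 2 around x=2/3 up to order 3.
13/81 + 320·(x - 2/3)/27 + 44·(x - 2/3)^2/3 + 20·(x - 2/3)^3/3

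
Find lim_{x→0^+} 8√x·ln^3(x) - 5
The product is a 0·∞ indeterminate form at x → 0⁺.
Rewrite the product as 8·ln^3(x) / x^(-1/2) and apply L'Hôpital, or use the standard hierarchy x^(-1/2) ≫ |ln x|^3 as x → 0⁺.
The indeterminate product → 0, so the limit = -5.

Final answer: -5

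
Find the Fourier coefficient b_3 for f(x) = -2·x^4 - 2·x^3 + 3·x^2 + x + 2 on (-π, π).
b_3 = (1/π) ∫_{-π}^{π} f(x)·sin(3x) dx.
Evaluate the integral (use parity and integration by parts as needed): b_3 = 14/9 - 4·π^2/3.

Final answer: 14/9 - 4·π^2/3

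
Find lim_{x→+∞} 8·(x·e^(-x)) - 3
Evaluate the dominant behaviour as x → +∞; each term tends to a finite value or vanishes.
Limit = -3.

Final answer: -3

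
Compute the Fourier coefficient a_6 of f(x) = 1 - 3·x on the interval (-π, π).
a_6 = (1/π) ∫_{-π}^{π} f(x)·cos(6x) dx.
Evaluate the integral (use parity and integration by parts as needed): a_6 = 0.

Final answer: 0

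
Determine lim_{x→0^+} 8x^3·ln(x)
This is a 0·∞ indeterminate form at x → 0⁺.
Rewrite the product as 8·ln(x) / x^(-3) and apply L'Hôpital, or use the standard hierarchy x^(-3) ≫ |ln x| as x → 0⁺.
The indeterminate product → 0, so the limit = 0.

Final answer: 0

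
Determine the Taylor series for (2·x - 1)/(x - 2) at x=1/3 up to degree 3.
1/5 - 27·(x - 1/3)/25 - 81·(x - 1/3)^2/125 - 243·(x - 1/3)^3/625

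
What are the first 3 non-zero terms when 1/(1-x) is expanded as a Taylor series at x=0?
x^2 + x + 1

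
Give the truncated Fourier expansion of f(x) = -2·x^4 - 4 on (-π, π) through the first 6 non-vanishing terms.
(-96 + 16·π^2)·cos(x) + (6 - 4·π^2)·cos(2·x) + (-32/27 + 16·π^2/9)·cos(3·x) + (3/8 - π^2)·cos(4·x) + (-96/625 + 16·π^2/25)·cos(5·x) - 2·π^4/5 - 4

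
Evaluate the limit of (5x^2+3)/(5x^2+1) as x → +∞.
This is an ∞/∞ indeterminate form as x → +∞.
Divide numerator and denominator by x^2 and let the lower-order terms vanish; the leading terms give 5/5 = 1.
Limit = 1.

Final answer: 1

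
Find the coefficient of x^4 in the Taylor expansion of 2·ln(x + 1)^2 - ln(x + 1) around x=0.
Expand to order 4: 2·ln(x + 1)^2 - ln(x + 1) = 25·x^4/12 - 7·x^3/3 + 5·x^2/2 - x + O(x^5).
The coefficient of x^4 is 25/12.

Final answer: 25/12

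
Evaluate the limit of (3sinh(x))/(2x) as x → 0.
Both numerator and denominator → 0 as x → 0; this is a 0/0 indeterminate form.
Expand each to leading order near x = 0: numerator ~ 3·x, denominator ~ 2·x.
The limit of the ratio is 3/2.

Final answer: 3/2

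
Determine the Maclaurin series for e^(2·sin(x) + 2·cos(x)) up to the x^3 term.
-x^3·e^(2) + x^2·e^(2) + 2·x·e^(2) + e^(2)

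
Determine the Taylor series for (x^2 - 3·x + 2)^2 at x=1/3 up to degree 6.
100/81 - 140·(x - 1/3)/27 + 23·(x - 1/3)^2/3 - 14·(x - 1/3)^3/3 + (x - 1/3)^4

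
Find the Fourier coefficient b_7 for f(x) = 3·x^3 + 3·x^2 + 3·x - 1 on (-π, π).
b_7 = (1/π) ∫_{-π}^{π} f(x)·sin(7x) dx.
Evaluate the integral (use parity and integration by parts as needed): b_7 = 258/343 + 6·π^2/7.

Final answer: 258/343 + 6·π^2/7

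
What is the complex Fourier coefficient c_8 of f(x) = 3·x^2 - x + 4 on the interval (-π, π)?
Compute the real Fourier coefficients first: a_8 = 3/16, b_8 = 1/4.
Then c_8 = (a_8 − i·b_8)/2 = 3/32 - i/8.

Final answer: 3/32 - i/8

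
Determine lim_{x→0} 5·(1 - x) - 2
Direct substitution at x = 0 gives 3.

Final answer: 3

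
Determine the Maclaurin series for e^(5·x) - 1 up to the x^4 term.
625·x^4/24 + 125·x^3/6 + 25·x^2/2 + 5·x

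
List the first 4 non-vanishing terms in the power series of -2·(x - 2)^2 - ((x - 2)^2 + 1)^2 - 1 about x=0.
8·x^3 - 28·x^2 + 48·x - 34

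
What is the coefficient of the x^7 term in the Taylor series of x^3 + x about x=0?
Expand to order 7: x^3 + x = x^3 + x + O(x^8).
The coefficient of x^7 is 0.

Final answer: 0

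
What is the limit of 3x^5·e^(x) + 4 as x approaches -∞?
The product is a 0·∞ indeterminate form at x → -∞.
Rewrite the product as 3x^5 / e^(-x) (an ∞/∞ form) and apply L'Hôpital, or use the standard hierarchy e^(|x|) ≫ |x^5| as x → -∞.
The indeterminate product → 0, so the limit = 4.

Final answer: 4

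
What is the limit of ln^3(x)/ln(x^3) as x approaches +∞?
This is an ∞/∞ indeterminate form as x → +∞.
Write ln(x^3) = 3·ln(x), reducing the quotient to ln^2(x)/3 → ∞.
Limit = ∞.

Final answer: ∞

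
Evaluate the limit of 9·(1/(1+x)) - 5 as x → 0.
Direct substitution at x = 0 gives 4.

Final answer: 4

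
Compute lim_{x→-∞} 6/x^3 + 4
Evaluate the dominant behaviour as x → -∞; each term tends to a finite value or vanishes.
Limit = 4.

Final answer: 4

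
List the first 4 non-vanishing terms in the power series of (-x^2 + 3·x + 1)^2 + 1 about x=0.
-6·x^3 + 7·x^2 + 6·x + 2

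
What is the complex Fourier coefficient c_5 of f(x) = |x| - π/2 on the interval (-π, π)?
Compute the real Fourier coefficients first: a_5 = -4/(25·π), b_5 = 0.
Then c_5 = (a_5 − i·b_5)/2 = -2/(25·π).

Final answer: -2/(25·π)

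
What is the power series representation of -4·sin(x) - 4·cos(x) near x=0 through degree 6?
x^6/180 - x^5/30 - x^4/6 + 2·x^3/3 + 2·x^2 - 4·x - 4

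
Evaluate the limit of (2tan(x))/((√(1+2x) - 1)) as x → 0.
Both numerator and denominator → 0 as x → 0; this is a 0/0 indeterminate form.
Expand each to leading order near x = 0: numerator ~ 2·x, denominator ~ x.
The limit of the ratio is 2.

Final answer: 2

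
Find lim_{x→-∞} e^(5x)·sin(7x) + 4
Evaluate the dominant behaviour as x → -∞; each term tends to a finite value or vanishes.
Limit = 4.

Final answer: 4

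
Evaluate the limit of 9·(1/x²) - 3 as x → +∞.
Evaluate the dominant behaviour as x → +∞; each term tends to a finite value or vanishes.
Limit = -3.

Final answer: -3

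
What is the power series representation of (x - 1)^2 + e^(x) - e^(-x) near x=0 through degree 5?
x^5/60 + x^3/3 + x^2 + 1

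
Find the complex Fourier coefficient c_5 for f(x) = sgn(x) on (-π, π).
Compute the real Fourier coefficients first: a_5 = 0, b_5 = 4/(5·π).
Then c_5 = (a_5 − i·b_5)/2 = -2·i/(5·π).

Final answer: -2·i/(5·π)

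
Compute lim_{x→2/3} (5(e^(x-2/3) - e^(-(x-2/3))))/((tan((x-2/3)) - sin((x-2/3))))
Both numerator and denominator → 0 as x → 2/3; this is a 0/0 indeterminate form.
Expand each to leading order near x = 2/3: numerator ~ 10·(x - 2/3), denominator ~ (x - 2/3)^3/2.
The limit of the ratio is ∞.

Final answer: ∞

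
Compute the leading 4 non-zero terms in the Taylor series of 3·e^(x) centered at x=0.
x^3/2 + 3·x^2/2 + 3·x + 3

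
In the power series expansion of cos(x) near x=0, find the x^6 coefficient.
Expand to order 6: cos(x) = -x^6/720 + x^4/24 - x^2/2 + 1 + O(x^7).
The coefficient of x^6 is -1/720.

Final answer: -1/720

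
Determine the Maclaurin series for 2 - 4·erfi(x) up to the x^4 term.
-8·x^3/(3·√(π)) - 8·x/√(π) + 2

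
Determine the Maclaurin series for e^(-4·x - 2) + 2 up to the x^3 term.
-32·x^3·e^(-2)/3 + 8·x^2·e^(-2) - 4·x·e^(-2) + e^(-2) + 2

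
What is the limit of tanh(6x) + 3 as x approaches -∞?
Evaluate the dominant behaviour as x → -∞; each term tends to a finite value or vanishes.
Limit = 2.

Final answer: 2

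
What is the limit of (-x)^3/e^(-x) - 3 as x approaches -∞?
The quotient is an ∞/∞ indeterminate form as x → -∞.
Compare growth rates of the dominant terms (exponentials ≫ polynomials ≫ logarithms), or apply L'Hôpital's rule; the quotient → 0.
Adding the constant: 0 - 3 = -3. Limit = -3.

Final answer: -3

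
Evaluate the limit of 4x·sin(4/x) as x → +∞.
As x → +∞: let u = 4/x → 0⁺; then 4·x·sin(4/x) = 4·4·sin(u)/u → 4·4·1 = 16.
Limit = 16.

Final answer: 16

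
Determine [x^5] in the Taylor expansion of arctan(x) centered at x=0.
Expand to order 5: arctan(x) = x^5/5 - x^3/3 + x + O(x^6).
The coefficient of x^5 is 1/5.

Final answer: 1/5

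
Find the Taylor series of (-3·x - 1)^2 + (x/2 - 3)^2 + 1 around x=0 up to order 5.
37·x^2/4 + 3·x + 11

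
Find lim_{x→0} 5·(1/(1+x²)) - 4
Direct substitution at x = 0 gives 1.

Final answer: 1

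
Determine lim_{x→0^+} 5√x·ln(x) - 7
The product is a 0·∞ indeterminate form at x → 0⁺.
Rewrite the product as 5·ln(x) / x^(-1/2) and apply L'Hôpital, or use the standard hierarchy x^(-1/2) ≫ |ln x| as x → 0⁺.
The indeterminate product → 0, so the limit = -7.

Final answer: -7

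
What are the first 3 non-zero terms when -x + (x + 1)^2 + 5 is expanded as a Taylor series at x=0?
x^2 + x + 6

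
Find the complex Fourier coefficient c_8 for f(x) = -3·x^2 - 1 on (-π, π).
Compute the real Fourier coefficients first: a_8 = -3/16, b_8 = 0.
Then c_8 = (a_8 − i·b_8)/2 = -3/32.

Final answer: -3/32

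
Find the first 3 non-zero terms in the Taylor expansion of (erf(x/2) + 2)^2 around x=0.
x^2/π + 4·x/√(π) + 4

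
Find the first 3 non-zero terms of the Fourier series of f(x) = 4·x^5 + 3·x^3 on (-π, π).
(-154·π^2 + 8·π^4 + 924)·sin(x) + (-4·π^4 - 51/2 + 17·π^2)·sin(2·x) + (-106·π^2/27 + 212/81 + 8·π^4/3)·sin(3·x)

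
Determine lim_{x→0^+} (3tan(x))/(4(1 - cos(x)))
Both numerator and denominator → 0 as x → 0^+; this is a 0/0 indeterminate form.
Expand each to leading order near x = 0: numerator ~ 3·x, denominator ~ 2·x^2.
The limit of the ratio is ∞.

Final answer: ∞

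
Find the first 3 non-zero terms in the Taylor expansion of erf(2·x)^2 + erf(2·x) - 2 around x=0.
16·x^2/π + 4·x/√(π) - 2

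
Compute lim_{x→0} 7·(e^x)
Direct substitution at x = 0 gives 7.

Final answer: 7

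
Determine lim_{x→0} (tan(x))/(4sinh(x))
Both numerator and denominator → 0 as x → 0; this is a 0/0 indeterminate form.
Expand each to leading order near x = 0: numerator ~ x, denominator ~ 4·x.
The limit of the ratio is 1/4.

Final answer: 1/4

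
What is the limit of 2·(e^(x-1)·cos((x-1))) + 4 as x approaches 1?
Direct substitution at x = 1 gives 6.

Final answer: 6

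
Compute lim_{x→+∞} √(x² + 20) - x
This is an ∞ − ∞ indeterminate form.
Multiply and divide by the conjugate √(x²+20) + x; the x² terms cancel, leaving 20/(√(x²+20)+x) → 0.
Limit = 0.

Final answer: 0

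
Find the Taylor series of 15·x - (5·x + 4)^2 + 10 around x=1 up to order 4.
-56 - 75·(x - 1) - 25·(x - 1)^2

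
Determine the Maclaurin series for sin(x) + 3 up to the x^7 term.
-x^7/5040 + x^5/120 - x^3/6 + x + 3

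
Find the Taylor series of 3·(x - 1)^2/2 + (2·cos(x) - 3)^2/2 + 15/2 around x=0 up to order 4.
5·x^4/12 + 5·x^2/2 - 3·x + 19/2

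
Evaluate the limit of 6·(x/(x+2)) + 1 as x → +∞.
Evaluate the dominant behaviour as x → +∞; each term tends to a finite value or vanishes.
Limit = 7.

Final answer: 7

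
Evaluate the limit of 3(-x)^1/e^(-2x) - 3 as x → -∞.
The quotient is an ∞/∞ indeterminate form as x → -∞.
Compare growth rates of the dominant terms (exponentials ≫ polynomials ≫ logarithms), or apply L'Hôpital's rule; the quotient → 0.
Adding the constant: 0 - 3 = -3. Limit = -3.

Final answer: -3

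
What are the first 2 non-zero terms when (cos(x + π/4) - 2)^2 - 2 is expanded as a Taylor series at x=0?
-√(2)·x·(-2 + √(2)/2) - 2 + (-2 + √(2)/2)^2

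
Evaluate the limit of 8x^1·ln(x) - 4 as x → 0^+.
The product is a 0·∞ indeterminate form at x → 0⁺.
Rewrite the product as 8·ln(x) / x^(-1) and apply L'Hôpital, or use the standard hierarchy x^(-1) ≫ |ln x| as x → 0⁺.
The indeterminate product → 0, so the limit = -4.

Final answer: -4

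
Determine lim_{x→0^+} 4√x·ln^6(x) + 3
The product is a 0·∞ indeterminate form at x → 0⁺.
Rewrite the product as 4·ln^6(x) / x^(-1/2) and apply L'Hôpital, or use the standard hierarchy x^(-1/2) ≫ |ln x|^6 as x → 0⁺.
The indeterminate product → 0, so the limit = 3.

Final answer: 3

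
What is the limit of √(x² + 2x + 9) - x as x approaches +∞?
As x → +∞: multiply by the conjugate to get (2x+9)/(√(x²+2x+9)+x); the denominator ~ 2x, so the limit is 2/2 = 1.
Limit = 1.

Final answer: 1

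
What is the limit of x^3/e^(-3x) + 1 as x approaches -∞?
The quotient is an ∞/∞ indeterminate form as x → -∞.
Compare growth rates of the dominant terms (exponentials ≫ polynomials ≫ logarithms), or apply L'Hôpital's rule; the quotient → 0.
Adding the constant: 0 + 1 = 1. Limit = 1.

Final answer: 1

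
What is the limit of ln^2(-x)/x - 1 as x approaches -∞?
The quotient is an ∞/∞ indeterminate form as x → -∞.
Compare growth rates of the dominant terms (exponentials ≫ polynomials ≫ logarithms), or apply L'Hôpital's rule; the quotient → 0.
Adding the constant: 0 - 1 = -1. Limit = -1.

Final answer: -1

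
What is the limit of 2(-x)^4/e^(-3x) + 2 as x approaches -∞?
The quotient is an ∞/∞ indeterminate form as x → -∞.
Compare growth rates of the dominant terms (exponentials ≫ polynomials ≫ logarithms), or apply L'Hôpital's rule; the quotient → 0.
Adding the constant: 0 + 2 = 2. Limit = 2.

Final answer: 2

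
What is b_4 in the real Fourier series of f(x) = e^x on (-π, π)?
b_4 = (1/π) ∫_{-π}^{π} f(x)·sin(4x) dx.
Evaluate the integral (use parity and integration by parts as needed): b_4 = (4 - 4·e^(2·π))·e^(-π)/(17·π).

Final answer: (4 - 4·e^(2·π))·e^(-π)/(17·π)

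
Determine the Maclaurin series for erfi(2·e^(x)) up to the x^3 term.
194·x^3·e^(4)/(3·√(π)) + 18·x^2·e^(4)/√(π) + 4·x·e^(4)/√(π) + erfi(2)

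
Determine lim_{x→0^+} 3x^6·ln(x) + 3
The product is a 0·∞ indeterminate form at x → 0⁺.
Rewrite the product as 3·ln(x) / x^(-6) and apply L'Hôpital, or use the standard hierarchy x^(-6) ≫ |ln x| as x → 0⁺.
The indeterminate product → 0, so the limit = 3.

Final answer: 3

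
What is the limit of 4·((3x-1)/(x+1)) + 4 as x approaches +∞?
Evaluate the dominant behaviour as x → +∞; each term tends to a finite value or vanishes.
Limit = 16.

Final answer: 16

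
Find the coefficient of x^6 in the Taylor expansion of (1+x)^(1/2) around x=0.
Expand to order 6: (1+x)^(1/2) = -21·x^6/1024 + 7·x^5/256 - 5·x^4/128 + x^3/16 - x^2/8 + x/2 + 1 + O(x^7).
The coefficient of x^6 is -21/1024.

Final answer: -21/1024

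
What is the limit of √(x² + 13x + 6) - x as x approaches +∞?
This is an ∞ − ∞ indeterminate form.
Multiply and divide by the conjugate √(x²+13x + 6) + x; the x² terms cancel, leaving (13x + 6)/(√(x²+13x + 6)+x) → 13/2.
Limit = 13/2.

Final answer: 13/2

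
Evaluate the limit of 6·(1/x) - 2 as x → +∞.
Evaluate the dominant behaviour as x → +∞; each term tends to a finite value or vanishes.
Limit = -2.

Final answer: -2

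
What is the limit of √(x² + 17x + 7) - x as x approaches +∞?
This is an ∞ − ∞ indeterminate form.
Multiply and divide by the conjugate √(x²+17x + 7) + x; the x² terms cancel, leaving (17x + 7)/(√(x²+17x + 7)+x) → 17/2.
Limit = 17/2.

Final answer: 17/2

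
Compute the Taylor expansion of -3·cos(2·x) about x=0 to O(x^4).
6·x^2 - 3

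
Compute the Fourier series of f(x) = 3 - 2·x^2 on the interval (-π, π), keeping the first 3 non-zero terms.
8·cos(x) - 2·cos(2·x) - 2·π^2/3 + 3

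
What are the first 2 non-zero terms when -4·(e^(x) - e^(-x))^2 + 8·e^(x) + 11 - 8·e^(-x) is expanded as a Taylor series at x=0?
16·x + 11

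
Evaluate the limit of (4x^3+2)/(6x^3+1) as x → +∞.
This is an ∞/∞ indeterminate form as x → +∞.
Divide numerator and denominator by x^3 and let the lower-order terms vanish; the leading terms give 4/6 = 2/3.
Limit = 2/3.

Final answer: 2/3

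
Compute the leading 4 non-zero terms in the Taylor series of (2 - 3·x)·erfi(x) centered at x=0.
-2·x^4/√(π) + 4·x^3/(3·√(π)) - 6·x^2/√(π) + 4·x/√(π)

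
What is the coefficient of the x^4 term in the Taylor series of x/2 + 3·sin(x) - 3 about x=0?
Expand to order 4: x/2 + 3·sin(x) - 3 = -x^3/2 + 7·x/2 - 3 + O(x^5).
The coefficient of x^4 is 0.

Final answer: 0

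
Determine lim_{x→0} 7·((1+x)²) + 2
Direct substitution at x = 0 gives 9.

Final answer: 9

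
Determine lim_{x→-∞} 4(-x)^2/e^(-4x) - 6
The quotient is an ∞/∞ indeterminate form as x → -∞.
Compare growth rates of the dominant terms (exponentials ≫ polynomials ≫ logarithms), or apply L'Hôpital's rule; the quotient → 0.
Adding the constant: 0 - 6 = -6. Limit = -6.

Final answer: -6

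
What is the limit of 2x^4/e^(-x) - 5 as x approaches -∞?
The quotient is an ∞/∞ indeterminate form as x → -∞.
Compare growth rates of the dominant terms (exponentials ≫ polynomials ≫ logarithms), or apply L'Hôpital's rule; the quotient → 0.
Adding the constant: 0 - 5 = -5. Limit = -5.

Final answer: -5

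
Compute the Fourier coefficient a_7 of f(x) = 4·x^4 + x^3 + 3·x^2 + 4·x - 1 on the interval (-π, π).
a_7 = (1/π) ∫_{-π}^{π} f(x)·cos(7x) dx.
Evaluate the integral (use parity and integration by parts as needed): a_7 = -32·π^2/49 - 396/2401.

Final answer: -32·π^2/49 - 396/2401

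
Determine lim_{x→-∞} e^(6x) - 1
Evaluate the dominant behaviour as x → -∞; each term tends to a finite value or vanishes.
Limit = -1.

Final answer: -1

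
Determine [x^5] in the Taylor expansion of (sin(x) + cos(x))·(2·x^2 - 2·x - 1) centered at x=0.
Expand to order 5: (sin(x) + cos(x))·(2·x^2 - 2·x - 1) = -17·x^5/40 - 17·x^4/24 + 19·x^3/6 + x^2/2 - 3·x - 1 + O(x^6).
The coefficient of x^5 is -17/40.

Final answer: -17/40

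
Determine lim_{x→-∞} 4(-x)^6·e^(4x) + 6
The product is a 0·∞ indeterminate form at x → -∞.
Rewrite the product as 4(-x)^6 / e^(-4x) (an ∞/∞ form) and apply L'Hôpital, or use the standard hierarchy e^(4|x|) ≫ |(-x)^6| as x → -∞.
The indeterminate product → 0, so the limit = 6.

Final answer: 6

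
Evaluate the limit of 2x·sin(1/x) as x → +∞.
As x → +∞: let u = 1/x → 0⁺; then 2·x·sin(1/x) = 2·1·sin(u)/u → 2·1·1 = 2.
Limit = 2.

Final answer: 2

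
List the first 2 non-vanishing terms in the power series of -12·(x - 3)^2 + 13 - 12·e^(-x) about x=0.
84·x - 107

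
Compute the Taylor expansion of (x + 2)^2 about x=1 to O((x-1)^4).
9 + 6·(x - 1) + (x - 1)^2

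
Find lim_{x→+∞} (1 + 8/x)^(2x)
As x → +∞: write (1 + 8/x)^(2x) = ((1 + 8/x)^x)^2 → (e^8)^2 = e^16.
Limit = e^(16).

Final answer: e^(16)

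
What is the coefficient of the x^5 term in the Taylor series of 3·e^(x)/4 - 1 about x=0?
Expand to order 5: 3·e^(x)/4 - 1 = x^5/160 + x^4/32 + x^3/8 + 3·x^2/8 + 3·x/4 - 1/4 + O(x^6).
The coefficient of x^5 is 1/160.

Final answer: 1/160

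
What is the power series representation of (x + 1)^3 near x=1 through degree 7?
8 + 12·(x - 1) + 6·(x - 1)^2 + (x - 1)^3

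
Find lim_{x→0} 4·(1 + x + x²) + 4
Direct substitution at x = 0 gives 8.

Final answer: 8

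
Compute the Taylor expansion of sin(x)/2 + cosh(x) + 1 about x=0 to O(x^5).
x^4/24 - x^3/12 + x^2/2 + x/2 + 2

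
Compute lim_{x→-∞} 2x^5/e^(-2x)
This is an ∞/∞ indeterminate form as x → -∞.
Compare growth rates of the dominant terms (exponentials ≫ polynomials ≫ logarithms), or apply L'Hôpital's rule; the quotient → 0.
Limit = 0.

Final answer: 0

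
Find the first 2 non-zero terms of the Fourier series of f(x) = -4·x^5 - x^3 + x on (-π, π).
(-946 - 8·π^4 + 158·π^2)·sin(x) + (-19·π^2 + 55/2 + 4·π^4)·sin(2·x)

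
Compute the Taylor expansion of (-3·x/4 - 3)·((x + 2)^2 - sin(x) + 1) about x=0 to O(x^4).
-5·x^3/4 - 21·x^2/4 - 51·x/4 - 15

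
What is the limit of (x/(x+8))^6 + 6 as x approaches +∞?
As x → +∞: x/(x+8) = 1/(1 + 8/x) → 1, and the 6th power of a limit-1 base also → 1; with the additive constant, 1 + 6 = 7.
Limit = 7.

Final answer: 7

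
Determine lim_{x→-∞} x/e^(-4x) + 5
The quotient is an ∞/∞ indeterminate form as x → -∞.
Compare growth rates of the dominant terms (exponentials ≫ polynomials ≫ logarithms), or apply L'Hôpital's rule; the quotient → 0.
Adding the constant: 0 + 5 = 5. Limit = 5.

Final answer: 5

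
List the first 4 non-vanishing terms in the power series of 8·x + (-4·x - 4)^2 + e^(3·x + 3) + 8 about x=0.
9·x^3·e^(3)/2 + x^2·(16 + 9·e^(3)/2) + x·(40 + 3·e^(3)) + e^(3) + 24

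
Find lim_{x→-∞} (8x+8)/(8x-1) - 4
Evaluate the dominant behaviour as x → -∞; each term tends to a finite value or vanishes.
Limit = -3.

Final answer: -3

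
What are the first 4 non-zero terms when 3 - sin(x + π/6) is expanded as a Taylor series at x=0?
√(3)·x^3/12 + x^2/4 - √(3)·x/2 + 5/2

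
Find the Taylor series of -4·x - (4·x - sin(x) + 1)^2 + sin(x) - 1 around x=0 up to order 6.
x^6/45 + x^5/40 - x^4 - x^3/2 - 9·x^2 - 9·x - 2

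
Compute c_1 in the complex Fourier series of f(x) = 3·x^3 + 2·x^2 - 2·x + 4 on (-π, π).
Compute the real Fourier coefficients first: a_1 = -8, b_1 = -40 + 6·π^2.
Then c_1 = (a_1 − i·b_1)/2 = -4 - 3·i·π^2 + 20·i.

Final answer: -4 - 3·i·π^2 + 20·i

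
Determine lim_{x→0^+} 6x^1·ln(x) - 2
The product is a 0·∞ indeterminate form at x → 0⁺.
Rewrite the product as 6·ln(x) / x^(-1) and apply L'Hôpital, or use the standard hierarchy x^(-1) ≫ |ln x| as x → 0⁺.
The indeterminate product → 0, so the limit = -2.

Final answer: -2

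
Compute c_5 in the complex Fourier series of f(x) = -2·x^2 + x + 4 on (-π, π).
Compute the real Fourier coefficients first: a_5 = 8/25, b_5 = 2/5.
Then c_5 = (a_5 − i·b_5)/2 = 4/25 - i/5.

Final answer: 4/25 - i/5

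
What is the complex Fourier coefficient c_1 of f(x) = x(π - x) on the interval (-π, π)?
Compute the real Fourier coefficients first: a_1 = 4, b_1 = 2·π.
Then c_1 = (a_1 − i·b_1)/2 = 2 - i·π.

Final answer: 2 - i·π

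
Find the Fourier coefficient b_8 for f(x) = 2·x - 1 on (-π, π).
b_8 = (1/π) ∫_{-π}^{π} f(x)·sin(8x) dx.
Evaluate the integral (use parity and integration by parts as needed): b_8 = -1/2.

Final answer: -1/2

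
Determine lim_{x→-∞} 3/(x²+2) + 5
Evaluate the dominant behaviour as x → -∞; each term tends to a finite value or vanishes.
Limit = 5.

Final answer: 5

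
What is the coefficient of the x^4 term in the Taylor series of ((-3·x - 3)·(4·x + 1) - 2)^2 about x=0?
Expand to order 4: ((-3·x - 3)·(4·x + 1) - 2)^2 = 144·x^4 + 360·x^3 + 345·x^2 + 150·x + 25 + O(x^5).
The coefficient of x^4 is 144.

Final answer: 144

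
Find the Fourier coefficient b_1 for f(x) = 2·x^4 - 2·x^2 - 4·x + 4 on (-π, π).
b_1 = (1/π) ∫_{-π}^{π} f(x)·sin(1x) dx.
Evaluate the integral (use parity and integration by parts as needed): b_1 = -8.

Final answer: -8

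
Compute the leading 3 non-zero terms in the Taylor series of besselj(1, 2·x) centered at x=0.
x^5/12 - x^3/2 + x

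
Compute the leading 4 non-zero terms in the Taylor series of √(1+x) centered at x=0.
x^3/16 - x^2/8 + x/2 + 1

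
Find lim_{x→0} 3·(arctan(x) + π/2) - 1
Direct substitution at x = 0 gives -1 + 3·π/2.

Final answer: -1 + 3·π/2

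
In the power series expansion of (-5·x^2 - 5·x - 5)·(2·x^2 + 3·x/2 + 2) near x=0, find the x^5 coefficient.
Expand to order 5: (-5·x^2 - 5·x - 5)·(2·x^2 + 3·x/2 + 2) = -10·x^4 - 35·x^3/2 - 55·x^2/2 - 35·x/2 - 10 + O(x^6).
The coefficient of x^5 is 0.

Final answer: 0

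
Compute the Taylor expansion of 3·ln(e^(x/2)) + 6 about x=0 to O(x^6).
3·x/2 + 6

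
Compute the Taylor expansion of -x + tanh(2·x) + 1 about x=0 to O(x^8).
-2176·x^7/315 + 64·x^5/15 - 8·x^3/3 + x + 1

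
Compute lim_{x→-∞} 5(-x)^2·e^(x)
This is a 0·∞ indeterminate form at x → -∞.
Rewrite the product as 5(-x)^2 / e^(-x) (an ∞/∞ form) and apply L'Hôpital, or use the standard hierarchy e^(|x|) ≫ |(-x)^2| as x → -∞.
The indeterminate product → 0, so the limit = 0.

Final answer: 0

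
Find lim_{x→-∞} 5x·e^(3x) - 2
The product is a 0·∞ indeterminate form at x → -∞.
Rewrite the product as 5x / e^(-3x) (an ∞/∞ form) and apply L'Hôpital, or use the standard hierarchy e^(3|x|) ≫ |x| as x → -∞.
The indeterminate product → 0, so the limit = -2.

Final answer: -2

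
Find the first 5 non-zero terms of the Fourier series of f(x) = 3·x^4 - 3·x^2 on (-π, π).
(156 - 24·π^2)·cos(x) + (-12 + 6·π^2)·cos(2·x) + (28/9 - 8·π^2/3)·cos(3·x) + (-21/16 + 3·π^2/2)·cos(4·x) - π^2 + 3·π^4/5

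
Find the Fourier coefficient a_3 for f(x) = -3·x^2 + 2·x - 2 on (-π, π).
a_3 = (1/π) ∫_{-π}^{π} f(x)·cos(3x) dx.
Evaluate the integral (use parity and integration by parts as needed): a_3 = 4/3.

Final answer: 4/3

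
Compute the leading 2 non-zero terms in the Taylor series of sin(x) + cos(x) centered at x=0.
x + 1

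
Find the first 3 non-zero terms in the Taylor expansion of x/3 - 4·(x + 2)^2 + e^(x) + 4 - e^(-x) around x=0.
-4·x^2 - 41·x/3 - 12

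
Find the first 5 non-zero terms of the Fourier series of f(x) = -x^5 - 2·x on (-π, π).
(-244 - 2·π^4 + 40·π^2)·sin(x) + (-5·π^2 + 19/2 + π^4)·sin(2·x) + (-2·π^4/3 - 188/81 + 40·π^2/27)·sin(3·x) + (-5·π^2/8 + 79/64 + π^4/2)·sin(4·x) + (-2·π^4/5 - 548/625 + 8·π^2/25)·sin(5·x)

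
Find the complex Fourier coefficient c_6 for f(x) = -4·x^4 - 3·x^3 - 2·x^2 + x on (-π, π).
Compute the real Fourier coefficients first: a_6 = -8·π^2/9 - 2/27, b_6 = -1/2 + π^2.
Then c_6 = (a_6 − i·b_6)/2 = -4·π^2/9 - 1/27 - i·π^2/2 + i/4.

Final answer: -4·π^2/9 - 1/27 - i·π^2/2 + i/4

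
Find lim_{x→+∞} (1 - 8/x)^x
As x → +∞: this is the defining limit (1 - 8/x)^x → e^(-8).
Limit = e^(-8).

Final answer: e^(-8)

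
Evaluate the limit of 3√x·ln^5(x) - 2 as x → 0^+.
The product is a 0·∞ indeterminate form at x → 0⁺.
Rewrite the product as 3·ln^5(x) / x^(-1/2) and apply L'Hôpital, or use the standard hierarchy x^(-1/2) ≫ |ln x|^5 as x → 0⁺.
The indeterminate product → 0, so the limit = -2.

Final answer: -2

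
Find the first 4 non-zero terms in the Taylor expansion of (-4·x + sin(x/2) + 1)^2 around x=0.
-x^3/24 + 49·x^2/4 - 7·x + 1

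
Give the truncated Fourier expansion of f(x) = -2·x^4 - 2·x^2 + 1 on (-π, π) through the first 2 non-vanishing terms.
(-88 + 16·π^2)·cos(x) - 2·π^4/5 - 2·π^2/3 + 1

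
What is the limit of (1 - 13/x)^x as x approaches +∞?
As x → +∞: this is the defining limit (1 - 13/x)^x → e^(-13).
Limit = e^(-13).

Final answer: e^(-13)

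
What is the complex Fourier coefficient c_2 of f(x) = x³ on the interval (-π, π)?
Compute the real Fourier coefficients first: a_2 = 0, b_2 = 3/2 - π^2.
Then c_2 = (a_2 − i·b_2)/2 = -3·i/4 + i·π^2/2.

Final answer: -3·i/4 + i·π^2/2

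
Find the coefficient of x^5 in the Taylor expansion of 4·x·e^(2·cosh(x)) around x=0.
Expand to order 5: 4·x·e^(2·cosh(x)) = 7·x^5·e^(2)/3 + 4·x^3·e^(2) + 4·x·e^(2) + O(x^6).
The coefficient of x^5 is 7·e^(2)/3.

Final answer: 7·e^(2)/3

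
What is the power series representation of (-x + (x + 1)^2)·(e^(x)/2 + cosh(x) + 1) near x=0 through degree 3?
4·x^3/3 + 15·x^2/4 + 3·x + 5/2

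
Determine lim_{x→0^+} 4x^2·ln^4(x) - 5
The product is a 0·∞ indeterminate form at x → 0⁺.
Rewrite the product as 4·ln^4(x) / x^(-2) and apply L'Hôpital, or use the standard hierarchy x^(-2) ≫ |ln x|^4 as x → 0⁺.
The indeterminate product → 0, so the limit = -5.

Final answer: -5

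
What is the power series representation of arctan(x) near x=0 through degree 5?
x^5/5 - x^3/3 + x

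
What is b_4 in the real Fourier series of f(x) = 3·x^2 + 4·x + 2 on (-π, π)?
b_4 = (1/π) ∫_{-π}^{π} f(x)·sin(4x) dx.
Evaluate the integral (use parity and integration by parts as needed): b_4 = -2.

Final answer: -2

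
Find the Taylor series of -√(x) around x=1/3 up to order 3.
-√(3)/3 - √(3)·(x - 1/3)/2 + 3·√(3)·(x - 1/3)^2/8 - 9·√(3)·(x - 1/3)^3/16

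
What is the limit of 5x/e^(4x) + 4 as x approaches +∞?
The quotient is an ∞/∞ indeterminate form as x → +∞.
The exponential denominator e^(4x) dominates the polynomial numerator (e^x ≫ x as x → ∞), so the quotient → 0.
Adding the constant: 0 + 4 = 4. Limit = 4.

Final answer: 4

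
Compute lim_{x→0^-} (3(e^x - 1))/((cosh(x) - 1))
Both numerator and denominator → 0 as x → 0^-; this is a 0/0 indeterminate form.
Expand each to leading order near x = 0: numerator ~ 3·x, denominator ~ x^2/2.
The limit of the ratio is -∞.

Final answer: -∞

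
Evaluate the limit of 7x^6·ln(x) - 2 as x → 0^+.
The product is a 0·∞ indeterminate form at x → 0⁺.
Rewrite the product as 7·ln(x) / x^(-6) and apply L'Hôpital, or use the standard hierarchy x^(-6) ≫ |ln x| as x → 0⁺.
The indeterminate product → 0, so the limit = -2.

Final answer: -2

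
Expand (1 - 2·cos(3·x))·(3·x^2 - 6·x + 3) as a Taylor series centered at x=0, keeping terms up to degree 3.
-54·x^3 + 24·x^2 + 6·x - 3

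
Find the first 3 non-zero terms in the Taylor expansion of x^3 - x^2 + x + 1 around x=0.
-x^2 + x + 1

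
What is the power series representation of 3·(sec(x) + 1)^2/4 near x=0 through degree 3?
3·x^2/2 + 3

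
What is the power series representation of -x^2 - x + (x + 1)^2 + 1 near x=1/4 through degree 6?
9/4 + (x - 1/4)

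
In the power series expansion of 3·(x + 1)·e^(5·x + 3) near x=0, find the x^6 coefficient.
Expand to order 6: 3·(x + 1)·e^(5·x + 3) = 6875·x^6·e^(3)/48 + 625·x^5·e^(3)/4 + 1125·x^4·e^(3)/8 + 100·x^3·e^(3) + 105·x^2·e^(3)/2 + 18·x·e^(3) + 3·e^(3) + O(x^7).
The coefficient of x^6 is 6875·e^(3)/48.

Final answer: 6875·e^(3)/48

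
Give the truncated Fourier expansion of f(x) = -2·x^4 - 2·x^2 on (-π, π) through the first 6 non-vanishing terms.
(-88 + 16·π^2)·cos(x) + (4 - 4·π^2)·cos(2·x) + (-8/27 + 16·π^2/9)·cos(3·x) + (-π^2 - 1/8)·cos(4·x) + (104/625 + 16·π^2/25)·cos(5·x) - 2·π^4/5 - 2·π^2/3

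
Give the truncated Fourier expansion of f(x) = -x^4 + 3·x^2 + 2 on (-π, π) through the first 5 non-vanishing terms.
(-60 + 8·π^2)·cos(x) + (6 - 2·π^2)·cos(2·x) + (-52/27 + 8·π^2/9)·cos(3·x) + (15/16 - π^2/2)·cos(4·x) - π^4/5 + 2 + π^2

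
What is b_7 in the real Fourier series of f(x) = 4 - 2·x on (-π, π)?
b_7 = (1/π) ∫_{-π}^{π} f(x)·sin(7x) dx.
Evaluate the integral (use parity and integration by parts as needed): b_7 = -4/7.

Final answer: -4/7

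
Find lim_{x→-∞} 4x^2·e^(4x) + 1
The product is a 0·∞ indeterminate form at x → -∞.
Rewrite the product as 4x^2 / e^(-4x) (an ∞/∞ form) and apply L'Hôpital, or use the standard hierarchy e^(4|x|) ≫ |x^2| as x → -∞.
The indeterminate product → 0, so the limit = 1.

Final answer: 1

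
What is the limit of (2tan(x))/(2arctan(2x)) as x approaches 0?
Both numerator and denominator → 0 as x → 0; this is a 0/0 indeterminate form.
Expand each to leading order near x = 0: numerator ~ 2·x, denominator ~ 4·x.
The limit of the ratio is 1/2.

Final answer: 1/2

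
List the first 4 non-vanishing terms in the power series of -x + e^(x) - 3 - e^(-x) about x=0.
x^5/60 + x^3/3 + x - 3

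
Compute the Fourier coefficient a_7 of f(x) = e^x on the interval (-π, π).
a_7 = (1/π) ∫_{-π}^{π} f(x)·cos(7x) dx.
Evaluate the integral (use parity and integration by parts as needed): a_7 = (1 - e^(2·π))·e^(-π)/(50·π).

Final answer: (1 - e^(2·π))·e^(-π)/(50·π)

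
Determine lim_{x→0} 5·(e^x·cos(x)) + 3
Direct substitution at x = 0 gives 8.

Final answer: 8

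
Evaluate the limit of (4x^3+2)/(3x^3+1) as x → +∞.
This is an ∞/∞ indeterminate form as x → +∞.
Divide numerator and denominator by x^3 and let the lower-order terms vanish; the leading terms give 4/3.
Limit = 4/3.

Final answer: 4/3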